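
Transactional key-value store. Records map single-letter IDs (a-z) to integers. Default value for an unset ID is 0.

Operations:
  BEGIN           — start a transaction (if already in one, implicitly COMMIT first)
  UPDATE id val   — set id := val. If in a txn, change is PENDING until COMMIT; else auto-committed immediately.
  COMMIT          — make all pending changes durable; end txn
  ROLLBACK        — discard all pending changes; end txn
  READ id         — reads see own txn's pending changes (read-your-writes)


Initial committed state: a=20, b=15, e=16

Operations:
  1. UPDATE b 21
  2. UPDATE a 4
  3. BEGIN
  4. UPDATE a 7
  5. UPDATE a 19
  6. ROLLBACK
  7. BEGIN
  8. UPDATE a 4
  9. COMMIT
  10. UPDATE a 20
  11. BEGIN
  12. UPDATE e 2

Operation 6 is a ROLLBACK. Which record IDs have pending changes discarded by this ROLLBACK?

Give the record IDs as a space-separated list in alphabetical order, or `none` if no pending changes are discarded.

Initial committed: {a=20, b=15, e=16}
Op 1: UPDATE b=21 (auto-commit; committed b=21)
Op 2: UPDATE a=4 (auto-commit; committed a=4)
Op 3: BEGIN: in_txn=True, pending={}
Op 4: UPDATE a=7 (pending; pending now {a=7})
Op 5: UPDATE a=19 (pending; pending now {a=19})
Op 6: ROLLBACK: discarded pending ['a']; in_txn=False
Op 7: BEGIN: in_txn=True, pending={}
Op 8: UPDATE a=4 (pending; pending now {a=4})
Op 9: COMMIT: merged ['a'] into committed; committed now {a=4, b=21, e=16}
Op 10: UPDATE a=20 (auto-commit; committed a=20)
Op 11: BEGIN: in_txn=True, pending={}
Op 12: UPDATE e=2 (pending; pending now {e=2})
ROLLBACK at op 6 discards: ['a']

Answer: a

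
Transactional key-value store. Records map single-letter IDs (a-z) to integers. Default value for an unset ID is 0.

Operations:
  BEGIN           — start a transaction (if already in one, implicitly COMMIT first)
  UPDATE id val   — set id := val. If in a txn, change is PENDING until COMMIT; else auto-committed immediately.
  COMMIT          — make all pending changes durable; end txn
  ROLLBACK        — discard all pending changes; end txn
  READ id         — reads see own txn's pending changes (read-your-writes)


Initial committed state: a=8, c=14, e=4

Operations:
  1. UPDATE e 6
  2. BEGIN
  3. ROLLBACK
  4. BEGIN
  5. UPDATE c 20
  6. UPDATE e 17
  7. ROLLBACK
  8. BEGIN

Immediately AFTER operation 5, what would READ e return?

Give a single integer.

Initial committed: {a=8, c=14, e=4}
Op 1: UPDATE e=6 (auto-commit; committed e=6)
Op 2: BEGIN: in_txn=True, pending={}
Op 3: ROLLBACK: discarded pending []; in_txn=False
Op 4: BEGIN: in_txn=True, pending={}
Op 5: UPDATE c=20 (pending; pending now {c=20})
After op 5: visible(e) = 6 (pending={c=20}, committed={a=8, c=14, e=6})

Answer: 6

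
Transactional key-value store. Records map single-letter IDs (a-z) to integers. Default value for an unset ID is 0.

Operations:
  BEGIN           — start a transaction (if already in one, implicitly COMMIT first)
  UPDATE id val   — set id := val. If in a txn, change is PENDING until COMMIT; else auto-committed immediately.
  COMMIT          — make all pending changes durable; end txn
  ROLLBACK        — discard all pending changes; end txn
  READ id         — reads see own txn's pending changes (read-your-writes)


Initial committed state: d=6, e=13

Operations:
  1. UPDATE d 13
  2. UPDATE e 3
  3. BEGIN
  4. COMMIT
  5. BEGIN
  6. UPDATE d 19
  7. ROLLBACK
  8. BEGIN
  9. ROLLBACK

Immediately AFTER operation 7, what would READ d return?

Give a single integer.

Initial committed: {d=6, e=13}
Op 1: UPDATE d=13 (auto-commit; committed d=13)
Op 2: UPDATE e=3 (auto-commit; committed e=3)
Op 3: BEGIN: in_txn=True, pending={}
Op 4: COMMIT: merged [] into committed; committed now {d=13, e=3}
Op 5: BEGIN: in_txn=True, pending={}
Op 6: UPDATE d=19 (pending; pending now {d=19})
Op 7: ROLLBACK: discarded pending ['d']; in_txn=False
After op 7: visible(d) = 13 (pending={}, committed={d=13, e=3})

Answer: 13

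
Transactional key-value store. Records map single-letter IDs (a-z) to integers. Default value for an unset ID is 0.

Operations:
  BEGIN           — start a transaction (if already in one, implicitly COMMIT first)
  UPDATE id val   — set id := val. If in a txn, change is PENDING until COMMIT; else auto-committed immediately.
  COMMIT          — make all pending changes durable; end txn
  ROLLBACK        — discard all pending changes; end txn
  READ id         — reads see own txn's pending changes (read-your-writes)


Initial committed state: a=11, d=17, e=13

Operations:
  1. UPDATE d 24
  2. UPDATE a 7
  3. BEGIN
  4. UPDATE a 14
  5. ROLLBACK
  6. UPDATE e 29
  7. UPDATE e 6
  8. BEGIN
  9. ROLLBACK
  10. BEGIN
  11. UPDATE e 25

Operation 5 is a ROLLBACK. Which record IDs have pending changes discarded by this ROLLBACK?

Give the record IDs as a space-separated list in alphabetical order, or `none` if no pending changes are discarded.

Initial committed: {a=11, d=17, e=13}
Op 1: UPDATE d=24 (auto-commit; committed d=24)
Op 2: UPDATE a=7 (auto-commit; committed a=7)
Op 3: BEGIN: in_txn=True, pending={}
Op 4: UPDATE a=14 (pending; pending now {a=14})
Op 5: ROLLBACK: discarded pending ['a']; in_txn=False
Op 6: UPDATE e=29 (auto-commit; committed e=29)
Op 7: UPDATE e=6 (auto-commit; committed e=6)
Op 8: BEGIN: in_txn=True, pending={}
Op 9: ROLLBACK: discarded pending []; in_txn=False
Op 10: BEGIN: in_txn=True, pending={}
Op 11: UPDATE e=25 (pending; pending now {e=25})
ROLLBACK at op 5 discards: ['a']

Answer: a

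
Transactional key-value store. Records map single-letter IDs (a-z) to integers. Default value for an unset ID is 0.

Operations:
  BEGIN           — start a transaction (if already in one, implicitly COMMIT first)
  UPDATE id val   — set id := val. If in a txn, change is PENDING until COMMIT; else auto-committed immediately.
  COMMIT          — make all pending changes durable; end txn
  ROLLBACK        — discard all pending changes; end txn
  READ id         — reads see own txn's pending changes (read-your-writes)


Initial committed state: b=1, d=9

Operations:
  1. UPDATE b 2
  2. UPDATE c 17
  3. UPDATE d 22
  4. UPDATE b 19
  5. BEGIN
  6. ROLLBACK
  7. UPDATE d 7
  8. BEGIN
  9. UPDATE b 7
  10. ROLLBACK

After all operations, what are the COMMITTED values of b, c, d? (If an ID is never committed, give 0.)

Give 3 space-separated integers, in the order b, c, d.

Answer: 19 17 7

Derivation:
Initial committed: {b=1, d=9}
Op 1: UPDATE b=2 (auto-commit; committed b=2)
Op 2: UPDATE c=17 (auto-commit; committed c=17)
Op 3: UPDATE d=22 (auto-commit; committed d=22)
Op 4: UPDATE b=19 (auto-commit; committed b=19)
Op 5: BEGIN: in_txn=True, pending={}
Op 6: ROLLBACK: discarded pending []; in_txn=False
Op 7: UPDATE d=7 (auto-commit; committed d=7)
Op 8: BEGIN: in_txn=True, pending={}
Op 9: UPDATE b=7 (pending; pending now {b=7})
Op 10: ROLLBACK: discarded pending ['b']; in_txn=False
Final committed: {b=19, c=17, d=7}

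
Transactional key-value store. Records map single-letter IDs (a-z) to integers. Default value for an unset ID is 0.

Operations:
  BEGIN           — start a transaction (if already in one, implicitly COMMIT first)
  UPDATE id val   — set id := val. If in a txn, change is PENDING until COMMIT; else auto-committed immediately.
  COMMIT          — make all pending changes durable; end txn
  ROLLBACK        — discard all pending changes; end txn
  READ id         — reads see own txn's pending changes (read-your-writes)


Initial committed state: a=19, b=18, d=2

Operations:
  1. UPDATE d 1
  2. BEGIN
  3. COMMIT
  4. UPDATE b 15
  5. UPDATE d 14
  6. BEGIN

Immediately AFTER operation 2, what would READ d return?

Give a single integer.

Answer: 1

Derivation:
Initial committed: {a=19, b=18, d=2}
Op 1: UPDATE d=1 (auto-commit; committed d=1)
Op 2: BEGIN: in_txn=True, pending={}
After op 2: visible(d) = 1 (pending={}, committed={a=19, b=18, d=1})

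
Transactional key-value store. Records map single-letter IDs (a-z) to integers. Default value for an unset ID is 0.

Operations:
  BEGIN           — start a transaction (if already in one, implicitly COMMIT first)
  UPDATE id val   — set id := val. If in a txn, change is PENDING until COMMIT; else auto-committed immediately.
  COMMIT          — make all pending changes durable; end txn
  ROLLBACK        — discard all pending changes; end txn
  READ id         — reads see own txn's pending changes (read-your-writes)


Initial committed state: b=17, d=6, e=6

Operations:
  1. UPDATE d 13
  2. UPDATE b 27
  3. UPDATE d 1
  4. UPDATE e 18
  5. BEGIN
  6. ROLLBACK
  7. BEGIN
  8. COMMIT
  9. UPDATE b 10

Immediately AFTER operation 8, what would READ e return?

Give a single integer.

Initial committed: {b=17, d=6, e=6}
Op 1: UPDATE d=13 (auto-commit; committed d=13)
Op 2: UPDATE b=27 (auto-commit; committed b=27)
Op 3: UPDATE d=1 (auto-commit; committed d=1)
Op 4: UPDATE e=18 (auto-commit; committed e=18)
Op 5: BEGIN: in_txn=True, pending={}
Op 6: ROLLBACK: discarded pending []; in_txn=False
Op 7: BEGIN: in_txn=True, pending={}
Op 8: COMMIT: merged [] into committed; committed now {b=27, d=1, e=18}
After op 8: visible(e) = 18 (pending={}, committed={b=27, d=1, e=18})

Answer: 18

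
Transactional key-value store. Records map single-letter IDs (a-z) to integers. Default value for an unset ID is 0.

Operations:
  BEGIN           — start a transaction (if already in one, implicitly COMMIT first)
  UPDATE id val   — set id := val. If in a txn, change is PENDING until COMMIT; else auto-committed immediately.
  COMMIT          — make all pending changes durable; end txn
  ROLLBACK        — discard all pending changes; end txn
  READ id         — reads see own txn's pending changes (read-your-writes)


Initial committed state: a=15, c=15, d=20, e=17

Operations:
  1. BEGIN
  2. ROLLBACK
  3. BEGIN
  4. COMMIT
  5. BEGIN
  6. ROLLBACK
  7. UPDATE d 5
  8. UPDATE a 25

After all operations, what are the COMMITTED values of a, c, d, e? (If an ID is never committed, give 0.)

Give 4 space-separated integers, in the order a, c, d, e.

Answer: 25 15 5 17

Derivation:
Initial committed: {a=15, c=15, d=20, e=17}
Op 1: BEGIN: in_txn=True, pending={}
Op 2: ROLLBACK: discarded pending []; in_txn=False
Op 3: BEGIN: in_txn=True, pending={}
Op 4: COMMIT: merged [] into committed; committed now {a=15, c=15, d=20, e=17}
Op 5: BEGIN: in_txn=True, pending={}
Op 6: ROLLBACK: discarded pending []; in_txn=False
Op 7: UPDATE d=5 (auto-commit; committed d=5)
Op 8: UPDATE a=25 (auto-commit; committed a=25)
Final committed: {a=25, c=15, d=5, e=17}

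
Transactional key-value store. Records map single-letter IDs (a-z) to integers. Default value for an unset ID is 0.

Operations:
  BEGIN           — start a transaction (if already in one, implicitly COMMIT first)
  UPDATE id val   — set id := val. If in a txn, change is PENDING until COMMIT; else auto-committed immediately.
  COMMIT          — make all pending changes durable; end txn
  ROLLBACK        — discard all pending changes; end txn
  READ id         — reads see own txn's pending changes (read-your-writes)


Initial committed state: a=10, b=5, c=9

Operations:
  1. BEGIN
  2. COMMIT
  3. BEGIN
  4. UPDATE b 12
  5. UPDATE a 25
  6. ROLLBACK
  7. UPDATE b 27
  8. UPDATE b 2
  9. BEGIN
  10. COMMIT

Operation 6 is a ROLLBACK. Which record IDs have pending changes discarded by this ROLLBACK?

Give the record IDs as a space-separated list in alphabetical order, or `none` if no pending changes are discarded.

Initial committed: {a=10, b=5, c=9}
Op 1: BEGIN: in_txn=True, pending={}
Op 2: COMMIT: merged [] into committed; committed now {a=10, b=5, c=9}
Op 3: BEGIN: in_txn=True, pending={}
Op 4: UPDATE b=12 (pending; pending now {b=12})
Op 5: UPDATE a=25 (pending; pending now {a=25, b=12})
Op 6: ROLLBACK: discarded pending ['a', 'b']; in_txn=False
Op 7: UPDATE b=27 (auto-commit; committed b=27)
Op 8: UPDATE b=2 (auto-commit; committed b=2)
Op 9: BEGIN: in_txn=True, pending={}
Op 10: COMMIT: merged [] into committed; committed now {a=10, b=2, c=9}
ROLLBACK at op 6 discards: ['a', 'b']

Answer: a b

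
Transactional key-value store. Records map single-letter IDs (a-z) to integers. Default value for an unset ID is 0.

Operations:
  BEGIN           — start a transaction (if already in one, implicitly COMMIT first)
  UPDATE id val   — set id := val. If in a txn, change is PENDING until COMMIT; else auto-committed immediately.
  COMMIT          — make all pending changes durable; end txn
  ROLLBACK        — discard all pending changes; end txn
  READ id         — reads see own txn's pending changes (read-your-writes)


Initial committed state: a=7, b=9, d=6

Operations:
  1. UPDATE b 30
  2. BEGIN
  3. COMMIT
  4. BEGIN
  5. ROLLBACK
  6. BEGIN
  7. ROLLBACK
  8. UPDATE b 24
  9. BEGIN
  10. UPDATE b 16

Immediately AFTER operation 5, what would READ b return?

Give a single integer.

Answer: 30

Derivation:
Initial committed: {a=7, b=9, d=6}
Op 1: UPDATE b=30 (auto-commit; committed b=30)
Op 2: BEGIN: in_txn=True, pending={}
Op 3: COMMIT: merged [] into committed; committed now {a=7, b=30, d=6}
Op 4: BEGIN: in_txn=True, pending={}
Op 5: ROLLBACK: discarded pending []; in_txn=False
After op 5: visible(b) = 30 (pending={}, committed={a=7, b=30, d=6})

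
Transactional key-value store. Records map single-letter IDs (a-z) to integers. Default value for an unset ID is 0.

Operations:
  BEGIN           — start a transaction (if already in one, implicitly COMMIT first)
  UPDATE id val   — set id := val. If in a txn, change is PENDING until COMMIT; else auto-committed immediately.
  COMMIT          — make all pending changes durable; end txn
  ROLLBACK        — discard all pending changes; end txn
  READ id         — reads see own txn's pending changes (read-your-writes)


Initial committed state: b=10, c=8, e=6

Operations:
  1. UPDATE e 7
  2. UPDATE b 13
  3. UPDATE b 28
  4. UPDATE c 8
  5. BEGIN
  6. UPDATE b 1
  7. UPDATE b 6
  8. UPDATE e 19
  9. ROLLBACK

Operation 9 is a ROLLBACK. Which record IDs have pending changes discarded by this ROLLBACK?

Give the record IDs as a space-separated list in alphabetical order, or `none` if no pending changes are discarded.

Initial committed: {b=10, c=8, e=6}
Op 1: UPDATE e=7 (auto-commit; committed e=7)
Op 2: UPDATE b=13 (auto-commit; committed b=13)
Op 3: UPDATE b=28 (auto-commit; committed b=28)
Op 4: UPDATE c=8 (auto-commit; committed c=8)
Op 5: BEGIN: in_txn=True, pending={}
Op 6: UPDATE b=1 (pending; pending now {b=1})
Op 7: UPDATE b=6 (pending; pending now {b=6})
Op 8: UPDATE e=19 (pending; pending now {b=6, e=19})
Op 9: ROLLBACK: discarded pending ['b', 'e']; in_txn=False
ROLLBACK at op 9 discards: ['b', 'e']

Answer: b e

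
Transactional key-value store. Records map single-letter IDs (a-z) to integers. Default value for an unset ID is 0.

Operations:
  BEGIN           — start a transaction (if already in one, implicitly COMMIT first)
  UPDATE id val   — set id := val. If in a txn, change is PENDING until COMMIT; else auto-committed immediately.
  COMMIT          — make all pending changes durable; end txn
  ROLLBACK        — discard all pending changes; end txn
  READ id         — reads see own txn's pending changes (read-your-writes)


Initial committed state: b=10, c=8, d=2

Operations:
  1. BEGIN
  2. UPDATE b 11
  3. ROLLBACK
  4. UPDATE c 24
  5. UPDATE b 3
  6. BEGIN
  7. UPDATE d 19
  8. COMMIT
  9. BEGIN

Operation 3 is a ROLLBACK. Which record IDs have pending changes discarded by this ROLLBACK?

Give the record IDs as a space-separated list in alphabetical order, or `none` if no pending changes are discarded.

Answer: b

Derivation:
Initial committed: {b=10, c=8, d=2}
Op 1: BEGIN: in_txn=True, pending={}
Op 2: UPDATE b=11 (pending; pending now {b=11})
Op 3: ROLLBACK: discarded pending ['b']; in_txn=False
Op 4: UPDATE c=24 (auto-commit; committed c=24)
Op 5: UPDATE b=3 (auto-commit; committed b=3)
Op 6: BEGIN: in_txn=True, pending={}
Op 7: UPDATE d=19 (pending; pending now {d=19})
Op 8: COMMIT: merged ['d'] into committed; committed now {b=3, c=24, d=19}
Op 9: BEGIN: in_txn=True, pending={}
ROLLBACK at op 3 discards: ['b']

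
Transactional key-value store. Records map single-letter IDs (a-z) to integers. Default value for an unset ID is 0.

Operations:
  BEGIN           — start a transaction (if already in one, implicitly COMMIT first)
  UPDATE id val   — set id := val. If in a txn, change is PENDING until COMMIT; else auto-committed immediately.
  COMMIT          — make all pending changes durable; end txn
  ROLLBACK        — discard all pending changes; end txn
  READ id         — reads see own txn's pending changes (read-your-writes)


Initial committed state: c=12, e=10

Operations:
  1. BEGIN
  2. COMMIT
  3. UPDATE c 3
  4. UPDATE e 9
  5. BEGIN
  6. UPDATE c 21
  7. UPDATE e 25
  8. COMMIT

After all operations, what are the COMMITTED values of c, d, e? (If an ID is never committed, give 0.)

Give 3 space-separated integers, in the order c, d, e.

Answer: 21 0 25

Derivation:
Initial committed: {c=12, e=10}
Op 1: BEGIN: in_txn=True, pending={}
Op 2: COMMIT: merged [] into committed; committed now {c=12, e=10}
Op 3: UPDATE c=3 (auto-commit; committed c=3)
Op 4: UPDATE e=9 (auto-commit; committed e=9)
Op 5: BEGIN: in_txn=True, pending={}
Op 6: UPDATE c=21 (pending; pending now {c=21})
Op 7: UPDATE e=25 (pending; pending now {c=21, e=25})
Op 8: COMMIT: merged ['c', 'e'] into committed; committed now {c=21, e=25}
Final committed: {c=21, e=25}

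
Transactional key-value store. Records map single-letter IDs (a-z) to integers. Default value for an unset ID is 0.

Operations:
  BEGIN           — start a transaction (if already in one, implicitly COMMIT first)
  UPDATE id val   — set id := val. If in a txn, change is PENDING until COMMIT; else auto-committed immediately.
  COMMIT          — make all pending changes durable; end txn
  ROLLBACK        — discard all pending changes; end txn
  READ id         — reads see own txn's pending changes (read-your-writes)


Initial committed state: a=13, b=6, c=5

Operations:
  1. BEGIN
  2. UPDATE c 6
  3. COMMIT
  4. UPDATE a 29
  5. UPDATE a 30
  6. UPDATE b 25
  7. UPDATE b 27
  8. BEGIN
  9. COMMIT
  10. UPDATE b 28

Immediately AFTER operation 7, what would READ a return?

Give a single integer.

Initial committed: {a=13, b=6, c=5}
Op 1: BEGIN: in_txn=True, pending={}
Op 2: UPDATE c=6 (pending; pending now {c=6})
Op 3: COMMIT: merged ['c'] into committed; committed now {a=13, b=6, c=6}
Op 4: UPDATE a=29 (auto-commit; committed a=29)
Op 5: UPDATE a=30 (auto-commit; committed a=30)
Op 6: UPDATE b=25 (auto-commit; committed b=25)
Op 7: UPDATE b=27 (auto-commit; committed b=27)
After op 7: visible(a) = 30 (pending={}, committed={a=30, b=27, c=6})

Answer: 30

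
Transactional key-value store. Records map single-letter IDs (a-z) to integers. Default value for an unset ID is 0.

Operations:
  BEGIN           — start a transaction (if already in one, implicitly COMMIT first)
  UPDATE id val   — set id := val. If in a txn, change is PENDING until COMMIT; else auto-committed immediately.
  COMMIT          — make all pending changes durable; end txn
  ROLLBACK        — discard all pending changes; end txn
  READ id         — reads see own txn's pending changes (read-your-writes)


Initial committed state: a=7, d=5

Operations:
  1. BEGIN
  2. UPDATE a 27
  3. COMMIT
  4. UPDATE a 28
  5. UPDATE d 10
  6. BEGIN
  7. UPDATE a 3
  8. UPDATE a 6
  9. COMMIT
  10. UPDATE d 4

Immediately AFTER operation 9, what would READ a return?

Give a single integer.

Initial committed: {a=7, d=5}
Op 1: BEGIN: in_txn=True, pending={}
Op 2: UPDATE a=27 (pending; pending now {a=27})
Op 3: COMMIT: merged ['a'] into committed; committed now {a=27, d=5}
Op 4: UPDATE a=28 (auto-commit; committed a=28)
Op 5: UPDATE d=10 (auto-commit; committed d=10)
Op 6: BEGIN: in_txn=True, pending={}
Op 7: UPDATE a=3 (pending; pending now {a=3})
Op 8: UPDATE a=6 (pending; pending now {a=6})
Op 9: COMMIT: merged ['a'] into committed; committed now {a=6, d=10}
After op 9: visible(a) = 6 (pending={}, committed={a=6, d=10})

Answer: 6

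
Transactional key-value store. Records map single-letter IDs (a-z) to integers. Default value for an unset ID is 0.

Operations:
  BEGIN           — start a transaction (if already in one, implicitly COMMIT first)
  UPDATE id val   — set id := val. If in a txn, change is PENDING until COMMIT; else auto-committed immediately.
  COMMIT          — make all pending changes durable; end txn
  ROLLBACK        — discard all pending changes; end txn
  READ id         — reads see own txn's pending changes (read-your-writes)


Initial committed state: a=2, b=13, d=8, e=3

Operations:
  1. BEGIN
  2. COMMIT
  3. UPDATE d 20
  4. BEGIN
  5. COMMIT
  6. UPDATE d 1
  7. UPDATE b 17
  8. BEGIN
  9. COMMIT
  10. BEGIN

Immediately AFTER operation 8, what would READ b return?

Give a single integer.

Answer: 17

Derivation:
Initial committed: {a=2, b=13, d=8, e=3}
Op 1: BEGIN: in_txn=True, pending={}
Op 2: COMMIT: merged [] into committed; committed now {a=2, b=13, d=8, e=3}
Op 3: UPDATE d=20 (auto-commit; committed d=20)
Op 4: BEGIN: in_txn=True, pending={}
Op 5: COMMIT: merged [] into committed; committed now {a=2, b=13, d=20, e=3}
Op 6: UPDATE d=1 (auto-commit; committed d=1)
Op 7: UPDATE b=17 (auto-commit; committed b=17)
Op 8: BEGIN: in_txn=True, pending={}
After op 8: visible(b) = 17 (pending={}, committed={a=2, b=17, d=1, e=3})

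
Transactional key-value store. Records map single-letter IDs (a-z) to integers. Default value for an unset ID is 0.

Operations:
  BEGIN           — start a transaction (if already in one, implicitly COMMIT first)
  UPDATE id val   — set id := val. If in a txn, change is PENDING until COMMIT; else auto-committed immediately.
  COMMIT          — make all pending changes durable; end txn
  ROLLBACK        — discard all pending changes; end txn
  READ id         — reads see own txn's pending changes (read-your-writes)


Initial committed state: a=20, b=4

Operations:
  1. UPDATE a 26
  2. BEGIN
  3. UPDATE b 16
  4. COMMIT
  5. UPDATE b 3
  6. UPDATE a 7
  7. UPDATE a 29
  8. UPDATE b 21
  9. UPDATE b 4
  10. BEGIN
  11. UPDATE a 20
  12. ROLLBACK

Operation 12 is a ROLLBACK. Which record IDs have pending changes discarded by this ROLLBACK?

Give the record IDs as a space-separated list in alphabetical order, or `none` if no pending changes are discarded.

Answer: a

Derivation:
Initial committed: {a=20, b=4}
Op 1: UPDATE a=26 (auto-commit; committed a=26)
Op 2: BEGIN: in_txn=True, pending={}
Op 3: UPDATE b=16 (pending; pending now {b=16})
Op 4: COMMIT: merged ['b'] into committed; committed now {a=26, b=16}
Op 5: UPDATE b=3 (auto-commit; committed b=3)
Op 6: UPDATE a=7 (auto-commit; committed a=7)
Op 7: UPDATE a=29 (auto-commit; committed a=29)
Op 8: UPDATE b=21 (auto-commit; committed b=21)
Op 9: UPDATE b=4 (auto-commit; committed b=4)
Op 10: BEGIN: in_txn=True, pending={}
Op 11: UPDATE a=20 (pending; pending now {a=20})
Op 12: ROLLBACK: discarded pending ['a']; in_txn=False
ROLLBACK at op 12 discards: ['a']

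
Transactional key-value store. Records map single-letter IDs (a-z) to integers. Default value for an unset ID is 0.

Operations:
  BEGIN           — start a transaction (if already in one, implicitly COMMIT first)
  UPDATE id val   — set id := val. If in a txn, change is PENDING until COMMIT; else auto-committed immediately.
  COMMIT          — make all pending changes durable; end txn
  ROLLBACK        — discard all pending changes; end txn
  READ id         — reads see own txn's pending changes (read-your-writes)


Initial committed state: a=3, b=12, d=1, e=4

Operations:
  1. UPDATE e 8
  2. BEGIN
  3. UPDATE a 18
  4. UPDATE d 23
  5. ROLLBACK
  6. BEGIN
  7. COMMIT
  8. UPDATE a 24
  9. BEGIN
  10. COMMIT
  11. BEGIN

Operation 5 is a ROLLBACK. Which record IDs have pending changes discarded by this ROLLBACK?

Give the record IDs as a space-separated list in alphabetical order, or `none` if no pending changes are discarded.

Initial committed: {a=3, b=12, d=1, e=4}
Op 1: UPDATE e=8 (auto-commit; committed e=8)
Op 2: BEGIN: in_txn=True, pending={}
Op 3: UPDATE a=18 (pending; pending now {a=18})
Op 4: UPDATE d=23 (pending; pending now {a=18, d=23})
Op 5: ROLLBACK: discarded pending ['a', 'd']; in_txn=False
Op 6: BEGIN: in_txn=True, pending={}
Op 7: COMMIT: merged [] into committed; committed now {a=3, b=12, d=1, e=8}
Op 8: UPDATE a=24 (auto-commit; committed a=24)
Op 9: BEGIN: in_txn=True, pending={}
Op 10: COMMIT: merged [] into committed; committed now {a=24, b=12, d=1, e=8}
Op 11: BEGIN: in_txn=True, pending={}
ROLLBACK at op 5 discards: ['a', 'd']

Answer: a d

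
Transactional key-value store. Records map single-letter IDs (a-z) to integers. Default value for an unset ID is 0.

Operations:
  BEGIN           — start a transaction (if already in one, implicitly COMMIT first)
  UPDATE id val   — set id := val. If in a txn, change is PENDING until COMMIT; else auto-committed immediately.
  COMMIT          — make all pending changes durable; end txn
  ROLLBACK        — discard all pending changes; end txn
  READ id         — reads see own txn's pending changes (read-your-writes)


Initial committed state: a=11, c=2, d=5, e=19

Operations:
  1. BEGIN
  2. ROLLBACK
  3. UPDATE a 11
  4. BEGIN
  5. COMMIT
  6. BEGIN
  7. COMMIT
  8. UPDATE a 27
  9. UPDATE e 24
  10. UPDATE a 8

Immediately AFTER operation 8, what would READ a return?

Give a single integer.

Initial committed: {a=11, c=2, d=5, e=19}
Op 1: BEGIN: in_txn=True, pending={}
Op 2: ROLLBACK: discarded pending []; in_txn=False
Op 3: UPDATE a=11 (auto-commit; committed a=11)
Op 4: BEGIN: in_txn=True, pending={}
Op 5: COMMIT: merged [] into committed; committed now {a=11, c=2, d=5, e=19}
Op 6: BEGIN: in_txn=True, pending={}
Op 7: COMMIT: merged [] into committed; committed now {a=11, c=2, d=5, e=19}
Op 8: UPDATE a=27 (auto-commit; committed a=27)
After op 8: visible(a) = 27 (pending={}, committed={a=27, c=2, d=5, e=19})

Answer: 27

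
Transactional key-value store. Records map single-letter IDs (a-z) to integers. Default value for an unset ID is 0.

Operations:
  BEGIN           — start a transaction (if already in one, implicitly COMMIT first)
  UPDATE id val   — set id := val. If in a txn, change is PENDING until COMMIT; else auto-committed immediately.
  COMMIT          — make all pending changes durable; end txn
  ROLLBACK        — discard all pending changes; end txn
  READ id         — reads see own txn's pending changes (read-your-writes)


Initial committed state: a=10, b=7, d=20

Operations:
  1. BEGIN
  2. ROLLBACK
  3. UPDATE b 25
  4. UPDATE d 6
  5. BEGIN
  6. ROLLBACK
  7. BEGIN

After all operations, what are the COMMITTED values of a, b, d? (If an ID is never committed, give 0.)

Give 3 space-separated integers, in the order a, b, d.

Answer: 10 25 6

Derivation:
Initial committed: {a=10, b=7, d=20}
Op 1: BEGIN: in_txn=True, pending={}
Op 2: ROLLBACK: discarded pending []; in_txn=False
Op 3: UPDATE b=25 (auto-commit; committed b=25)
Op 4: UPDATE d=6 (auto-commit; committed d=6)
Op 5: BEGIN: in_txn=True, pending={}
Op 6: ROLLBACK: discarded pending []; in_txn=False
Op 7: BEGIN: in_txn=True, pending={}
Final committed: {a=10, b=25, d=6}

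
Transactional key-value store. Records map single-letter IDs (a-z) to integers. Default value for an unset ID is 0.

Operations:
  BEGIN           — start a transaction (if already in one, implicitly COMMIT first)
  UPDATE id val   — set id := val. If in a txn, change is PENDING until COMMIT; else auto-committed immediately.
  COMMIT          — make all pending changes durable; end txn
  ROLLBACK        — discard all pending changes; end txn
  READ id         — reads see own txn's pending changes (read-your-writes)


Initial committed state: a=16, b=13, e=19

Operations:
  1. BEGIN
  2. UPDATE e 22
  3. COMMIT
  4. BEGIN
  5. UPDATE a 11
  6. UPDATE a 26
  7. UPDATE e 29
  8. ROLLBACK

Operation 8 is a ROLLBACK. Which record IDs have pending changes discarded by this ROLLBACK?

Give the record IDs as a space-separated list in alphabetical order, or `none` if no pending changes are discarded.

Answer: a e

Derivation:
Initial committed: {a=16, b=13, e=19}
Op 1: BEGIN: in_txn=True, pending={}
Op 2: UPDATE e=22 (pending; pending now {e=22})
Op 3: COMMIT: merged ['e'] into committed; committed now {a=16, b=13, e=22}
Op 4: BEGIN: in_txn=True, pending={}
Op 5: UPDATE a=11 (pending; pending now {a=11})
Op 6: UPDATE a=26 (pending; pending now {a=26})
Op 7: UPDATE e=29 (pending; pending now {a=26, e=29})
Op 8: ROLLBACK: discarded pending ['a', 'e']; in_txn=False
ROLLBACK at op 8 discards: ['a', 'e']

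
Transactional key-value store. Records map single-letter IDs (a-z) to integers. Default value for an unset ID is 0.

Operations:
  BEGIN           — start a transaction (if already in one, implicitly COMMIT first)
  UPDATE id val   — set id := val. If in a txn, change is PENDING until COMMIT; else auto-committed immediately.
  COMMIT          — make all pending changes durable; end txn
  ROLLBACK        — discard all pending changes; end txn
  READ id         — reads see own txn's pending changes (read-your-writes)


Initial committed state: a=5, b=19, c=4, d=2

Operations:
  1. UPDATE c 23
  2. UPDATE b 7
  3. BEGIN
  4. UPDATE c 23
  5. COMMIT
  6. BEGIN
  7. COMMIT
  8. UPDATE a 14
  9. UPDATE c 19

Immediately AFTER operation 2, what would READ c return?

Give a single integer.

Answer: 23

Derivation:
Initial committed: {a=5, b=19, c=4, d=2}
Op 1: UPDATE c=23 (auto-commit; committed c=23)
Op 2: UPDATE b=7 (auto-commit; committed b=7)
After op 2: visible(c) = 23 (pending={}, committed={a=5, b=7, c=23, d=2})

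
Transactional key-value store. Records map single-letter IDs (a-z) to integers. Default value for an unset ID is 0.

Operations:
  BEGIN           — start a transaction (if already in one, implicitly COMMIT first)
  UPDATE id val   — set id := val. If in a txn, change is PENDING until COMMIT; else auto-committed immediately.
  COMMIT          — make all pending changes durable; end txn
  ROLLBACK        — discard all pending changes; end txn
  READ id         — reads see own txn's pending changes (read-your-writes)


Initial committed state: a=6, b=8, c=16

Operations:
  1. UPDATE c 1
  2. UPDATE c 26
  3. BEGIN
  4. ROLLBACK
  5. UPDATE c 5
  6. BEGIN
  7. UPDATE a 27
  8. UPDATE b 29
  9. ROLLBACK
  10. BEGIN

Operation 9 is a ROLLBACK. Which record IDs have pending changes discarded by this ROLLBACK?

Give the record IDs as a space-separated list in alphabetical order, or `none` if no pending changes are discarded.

Initial committed: {a=6, b=8, c=16}
Op 1: UPDATE c=1 (auto-commit; committed c=1)
Op 2: UPDATE c=26 (auto-commit; committed c=26)
Op 3: BEGIN: in_txn=True, pending={}
Op 4: ROLLBACK: discarded pending []; in_txn=False
Op 5: UPDATE c=5 (auto-commit; committed c=5)
Op 6: BEGIN: in_txn=True, pending={}
Op 7: UPDATE a=27 (pending; pending now {a=27})
Op 8: UPDATE b=29 (pending; pending now {a=27, b=29})
Op 9: ROLLBACK: discarded pending ['a', 'b']; in_txn=False
Op 10: BEGIN: in_txn=True, pending={}
ROLLBACK at op 9 discards: ['a', 'b']

Answer: a b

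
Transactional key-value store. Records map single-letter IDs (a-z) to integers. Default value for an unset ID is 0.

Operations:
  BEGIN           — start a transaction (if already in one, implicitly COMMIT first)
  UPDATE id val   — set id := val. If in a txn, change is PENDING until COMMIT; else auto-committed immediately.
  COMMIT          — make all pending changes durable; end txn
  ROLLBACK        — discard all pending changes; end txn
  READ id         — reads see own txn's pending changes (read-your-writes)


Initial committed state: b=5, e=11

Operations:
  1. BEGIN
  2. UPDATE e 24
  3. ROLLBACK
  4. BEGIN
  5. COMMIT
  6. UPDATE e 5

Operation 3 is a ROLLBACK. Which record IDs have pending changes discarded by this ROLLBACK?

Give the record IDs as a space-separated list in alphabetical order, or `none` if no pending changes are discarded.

Answer: e

Derivation:
Initial committed: {b=5, e=11}
Op 1: BEGIN: in_txn=True, pending={}
Op 2: UPDATE e=24 (pending; pending now {e=24})
Op 3: ROLLBACK: discarded pending ['e']; in_txn=False
Op 4: BEGIN: in_txn=True, pending={}
Op 5: COMMIT: merged [] into committed; committed now {b=5, e=11}
Op 6: UPDATE e=5 (auto-commit; committed e=5)
ROLLBACK at op 3 discards: ['e']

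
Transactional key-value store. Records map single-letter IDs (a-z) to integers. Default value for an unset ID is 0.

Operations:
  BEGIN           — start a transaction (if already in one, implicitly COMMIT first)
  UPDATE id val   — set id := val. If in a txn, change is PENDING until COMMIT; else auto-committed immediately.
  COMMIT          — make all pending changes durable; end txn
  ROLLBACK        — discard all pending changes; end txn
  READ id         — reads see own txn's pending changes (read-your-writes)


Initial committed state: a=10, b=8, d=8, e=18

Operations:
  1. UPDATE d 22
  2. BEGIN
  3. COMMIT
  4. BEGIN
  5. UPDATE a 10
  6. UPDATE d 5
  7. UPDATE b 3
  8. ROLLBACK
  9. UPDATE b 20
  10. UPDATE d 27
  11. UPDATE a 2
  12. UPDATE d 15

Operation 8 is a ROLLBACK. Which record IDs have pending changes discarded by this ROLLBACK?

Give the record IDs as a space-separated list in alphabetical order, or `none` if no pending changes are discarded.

Answer: a b d

Derivation:
Initial committed: {a=10, b=8, d=8, e=18}
Op 1: UPDATE d=22 (auto-commit; committed d=22)
Op 2: BEGIN: in_txn=True, pending={}
Op 3: COMMIT: merged [] into committed; committed now {a=10, b=8, d=22, e=18}
Op 4: BEGIN: in_txn=True, pending={}
Op 5: UPDATE a=10 (pending; pending now {a=10})
Op 6: UPDATE d=5 (pending; pending now {a=10, d=5})
Op 7: UPDATE b=3 (pending; pending now {a=10, b=3, d=5})
Op 8: ROLLBACK: discarded pending ['a', 'b', 'd']; in_txn=False
Op 9: UPDATE b=20 (auto-commit; committed b=20)
Op 10: UPDATE d=27 (auto-commit; committed d=27)
Op 11: UPDATE a=2 (auto-commit; committed a=2)
Op 12: UPDATE d=15 (auto-commit; committed d=15)
ROLLBACK at op 8 discards: ['a', 'b', 'd']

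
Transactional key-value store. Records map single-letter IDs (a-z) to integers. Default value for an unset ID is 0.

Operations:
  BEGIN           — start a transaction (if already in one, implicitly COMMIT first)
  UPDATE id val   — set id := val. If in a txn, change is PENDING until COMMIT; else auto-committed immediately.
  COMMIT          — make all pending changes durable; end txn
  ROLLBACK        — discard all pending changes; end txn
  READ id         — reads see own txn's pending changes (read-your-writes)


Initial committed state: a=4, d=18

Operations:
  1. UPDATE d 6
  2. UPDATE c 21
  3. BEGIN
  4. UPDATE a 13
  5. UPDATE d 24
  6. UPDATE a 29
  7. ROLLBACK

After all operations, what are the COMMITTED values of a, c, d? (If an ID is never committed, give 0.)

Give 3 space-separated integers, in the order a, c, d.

Initial committed: {a=4, d=18}
Op 1: UPDATE d=6 (auto-commit; committed d=6)
Op 2: UPDATE c=21 (auto-commit; committed c=21)
Op 3: BEGIN: in_txn=True, pending={}
Op 4: UPDATE a=13 (pending; pending now {a=13})
Op 5: UPDATE d=24 (pending; pending now {a=13, d=24})
Op 6: UPDATE a=29 (pending; pending now {a=29, d=24})
Op 7: ROLLBACK: discarded pending ['a', 'd']; in_txn=False
Final committed: {a=4, c=21, d=6}

Answer: 4 21 6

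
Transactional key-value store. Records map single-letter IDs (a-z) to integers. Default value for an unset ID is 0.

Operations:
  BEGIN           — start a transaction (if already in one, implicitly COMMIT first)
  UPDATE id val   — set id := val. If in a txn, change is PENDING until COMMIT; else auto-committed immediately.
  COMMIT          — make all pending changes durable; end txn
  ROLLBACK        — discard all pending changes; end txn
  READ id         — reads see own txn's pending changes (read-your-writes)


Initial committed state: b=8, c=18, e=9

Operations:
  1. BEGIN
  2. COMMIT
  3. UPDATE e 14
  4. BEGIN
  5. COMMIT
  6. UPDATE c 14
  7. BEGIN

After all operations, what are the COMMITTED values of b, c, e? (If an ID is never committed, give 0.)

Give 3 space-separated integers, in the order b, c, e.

Answer: 8 14 14

Derivation:
Initial committed: {b=8, c=18, e=9}
Op 1: BEGIN: in_txn=True, pending={}
Op 2: COMMIT: merged [] into committed; committed now {b=8, c=18, e=9}
Op 3: UPDATE e=14 (auto-commit; committed e=14)
Op 4: BEGIN: in_txn=True, pending={}
Op 5: COMMIT: merged [] into committed; committed now {b=8, c=18, e=14}
Op 6: UPDATE c=14 (auto-commit; committed c=14)
Op 7: BEGIN: in_txn=True, pending={}
Final committed: {b=8, c=14, e=14}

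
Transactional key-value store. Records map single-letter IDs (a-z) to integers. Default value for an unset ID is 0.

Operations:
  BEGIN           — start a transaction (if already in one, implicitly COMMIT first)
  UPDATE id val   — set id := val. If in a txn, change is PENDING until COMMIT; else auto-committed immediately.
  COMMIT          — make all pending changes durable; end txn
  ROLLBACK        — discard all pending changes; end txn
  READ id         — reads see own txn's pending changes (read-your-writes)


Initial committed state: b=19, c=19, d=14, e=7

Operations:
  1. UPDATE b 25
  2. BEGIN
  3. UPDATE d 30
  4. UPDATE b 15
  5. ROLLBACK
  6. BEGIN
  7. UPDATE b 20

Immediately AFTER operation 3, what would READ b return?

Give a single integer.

Answer: 25

Derivation:
Initial committed: {b=19, c=19, d=14, e=7}
Op 1: UPDATE b=25 (auto-commit; committed b=25)
Op 2: BEGIN: in_txn=True, pending={}
Op 3: UPDATE d=30 (pending; pending now {d=30})
After op 3: visible(b) = 25 (pending={d=30}, committed={b=25, c=19, d=14, e=7})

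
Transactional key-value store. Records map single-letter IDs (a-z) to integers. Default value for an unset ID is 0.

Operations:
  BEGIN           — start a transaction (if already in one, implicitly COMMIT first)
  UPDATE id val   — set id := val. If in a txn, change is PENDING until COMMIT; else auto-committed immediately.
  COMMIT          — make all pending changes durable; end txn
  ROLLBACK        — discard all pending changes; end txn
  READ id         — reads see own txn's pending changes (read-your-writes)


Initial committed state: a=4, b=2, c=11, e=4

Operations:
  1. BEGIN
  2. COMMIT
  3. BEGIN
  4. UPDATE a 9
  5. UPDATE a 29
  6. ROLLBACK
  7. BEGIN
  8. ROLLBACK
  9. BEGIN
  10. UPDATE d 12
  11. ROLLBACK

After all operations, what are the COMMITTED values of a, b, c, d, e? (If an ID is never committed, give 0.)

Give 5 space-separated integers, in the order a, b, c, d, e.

Initial committed: {a=4, b=2, c=11, e=4}
Op 1: BEGIN: in_txn=True, pending={}
Op 2: COMMIT: merged [] into committed; committed now {a=4, b=2, c=11, e=4}
Op 3: BEGIN: in_txn=True, pending={}
Op 4: UPDATE a=9 (pending; pending now {a=9})
Op 5: UPDATE a=29 (pending; pending now {a=29})
Op 6: ROLLBACK: discarded pending ['a']; in_txn=False
Op 7: BEGIN: in_txn=True, pending={}
Op 8: ROLLBACK: discarded pending []; in_txn=False
Op 9: BEGIN: in_txn=True, pending={}
Op 10: UPDATE d=12 (pending; pending now {d=12})
Op 11: ROLLBACK: discarded pending ['d']; in_txn=False
Final committed: {a=4, b=2, c=11, e=4}

Answer: 4 2 11 0 4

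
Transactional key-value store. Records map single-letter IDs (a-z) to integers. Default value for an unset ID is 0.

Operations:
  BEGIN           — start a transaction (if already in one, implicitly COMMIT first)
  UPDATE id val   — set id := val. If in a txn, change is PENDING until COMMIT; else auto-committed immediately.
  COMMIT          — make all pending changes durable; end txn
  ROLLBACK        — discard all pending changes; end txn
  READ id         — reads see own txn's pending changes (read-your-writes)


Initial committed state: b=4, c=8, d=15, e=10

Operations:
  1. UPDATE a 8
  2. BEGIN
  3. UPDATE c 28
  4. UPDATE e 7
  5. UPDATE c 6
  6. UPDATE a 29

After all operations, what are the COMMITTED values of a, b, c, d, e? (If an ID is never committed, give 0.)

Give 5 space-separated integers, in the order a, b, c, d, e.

Initial committed: {b=4, c=8, d=15, e=10}
Op 1: UPDATE a=8 (auto-commit; committed a=8)
Op 2: BEGIN: in_txn=True, pending={}
Op 3: UPDATE c=28 (pending; pending now {c=28})
Op 4: UPDATE e=7 (pending; pending now {c=28, e=7})
Op 5: UPDATE c=6 (pending; pending now {c=6, e=7})
Op 6: UPDATE a=29 (pending; pending now {a=29, c=6, e=7})
Final committed: {a=8, b=4, c=8, d=15, e=10}

Answer: 8 4 8 15 10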